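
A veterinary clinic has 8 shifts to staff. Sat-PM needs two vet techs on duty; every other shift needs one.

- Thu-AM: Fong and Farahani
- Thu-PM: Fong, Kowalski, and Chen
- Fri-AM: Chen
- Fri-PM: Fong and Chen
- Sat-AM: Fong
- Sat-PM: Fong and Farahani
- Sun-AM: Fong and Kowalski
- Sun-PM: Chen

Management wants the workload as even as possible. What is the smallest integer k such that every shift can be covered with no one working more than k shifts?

3

With 4 vet techs and 9 worker-slots to fill, someone must work at least ⌈9/4⌉ = 3 shifts, so k ≥ 3.
k = 3 works: Thu-AM→Fong, Thu-PM→Kowalski, Fri-AM→Chen, Fri-PM→Chen, Sat-AM→Fong, Sat-PM→Fong+Farahani, Sun-AM→Kowalski, Sun-PM→Chen.
Loads: Fong 3, Kowalski 2, Farahani 1, Chen 3 — all ≤ 3.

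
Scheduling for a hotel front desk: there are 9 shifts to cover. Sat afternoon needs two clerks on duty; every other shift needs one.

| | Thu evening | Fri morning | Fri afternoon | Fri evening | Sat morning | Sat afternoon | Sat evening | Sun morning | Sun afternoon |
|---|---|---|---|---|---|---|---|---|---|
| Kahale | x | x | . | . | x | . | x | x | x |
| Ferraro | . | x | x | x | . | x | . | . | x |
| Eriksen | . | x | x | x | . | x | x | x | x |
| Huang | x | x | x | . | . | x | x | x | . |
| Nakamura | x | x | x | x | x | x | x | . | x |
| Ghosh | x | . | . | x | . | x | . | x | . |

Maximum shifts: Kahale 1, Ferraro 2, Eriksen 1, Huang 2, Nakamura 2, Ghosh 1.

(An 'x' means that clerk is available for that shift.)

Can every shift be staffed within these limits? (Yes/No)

No

Total capacity is 1+2+1+2+2+1 = 9 but 10 worker-slots are needed — infeasible.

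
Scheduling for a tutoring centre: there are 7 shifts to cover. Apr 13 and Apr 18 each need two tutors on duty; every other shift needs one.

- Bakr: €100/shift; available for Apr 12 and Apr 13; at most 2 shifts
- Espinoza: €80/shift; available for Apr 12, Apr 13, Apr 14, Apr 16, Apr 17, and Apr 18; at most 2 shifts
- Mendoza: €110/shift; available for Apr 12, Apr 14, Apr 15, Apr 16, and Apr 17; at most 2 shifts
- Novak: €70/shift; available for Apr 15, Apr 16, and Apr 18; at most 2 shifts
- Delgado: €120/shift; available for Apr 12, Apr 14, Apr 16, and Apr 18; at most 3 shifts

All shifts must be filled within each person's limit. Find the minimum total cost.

€840

Apr 13 can only be covered by Bakr and Espinoza, so that assignment is forced.
Picking the cheapest available tutor for each shift independently would cost €710, but that ignores the shift limits.
An optimal schedule: Apr 12→Bakr, Apr 13→Bakr+Espinoza, Apr 14→Mendoza, Apr 15→Mendoza, Apr 16→Novak, Apr 17→Espinoza, Apr 18→Novak+Delgado.
Total: 100 + 100 + 80 + 110 + 110 + 70 + 80 + 70 + 120 = €840.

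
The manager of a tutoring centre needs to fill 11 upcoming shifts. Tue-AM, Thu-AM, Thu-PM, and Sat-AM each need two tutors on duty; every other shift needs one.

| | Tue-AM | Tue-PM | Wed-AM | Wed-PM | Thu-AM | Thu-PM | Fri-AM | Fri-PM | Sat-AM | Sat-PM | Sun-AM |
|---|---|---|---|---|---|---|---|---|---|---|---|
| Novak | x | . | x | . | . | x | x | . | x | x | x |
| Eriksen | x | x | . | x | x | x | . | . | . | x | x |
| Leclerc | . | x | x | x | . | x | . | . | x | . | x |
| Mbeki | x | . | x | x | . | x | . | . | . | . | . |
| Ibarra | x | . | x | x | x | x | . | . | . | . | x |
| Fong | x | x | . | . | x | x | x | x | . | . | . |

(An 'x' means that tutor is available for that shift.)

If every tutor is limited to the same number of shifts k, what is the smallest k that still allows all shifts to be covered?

With 6 tutors and 15 worker-slots to fill, someone must work at least ⌈15/6⌉ = 3 shifts, so k ≥ 3.
k = 3 works: Tue-AM→Mbeki+Ibarra, Tue-PM→Eriksen, Wed-AM→Leclerc, Wed-PM→Eriksen, Thu-AM→Eriksen+Ibarra, Thu-PM→Mbeki+Ibarra, Fri-AM→Novak, Fri-PM→Fong, Sat-AM→Novak+Leclerc, Sat-PM→Novak, Sun-AM→Leclerc.
Loads: Novak 3, Eriksen 3, Leclerc 3, Mbeki 2, Ibarra 3, Fong 1 — all ≤ 3.

3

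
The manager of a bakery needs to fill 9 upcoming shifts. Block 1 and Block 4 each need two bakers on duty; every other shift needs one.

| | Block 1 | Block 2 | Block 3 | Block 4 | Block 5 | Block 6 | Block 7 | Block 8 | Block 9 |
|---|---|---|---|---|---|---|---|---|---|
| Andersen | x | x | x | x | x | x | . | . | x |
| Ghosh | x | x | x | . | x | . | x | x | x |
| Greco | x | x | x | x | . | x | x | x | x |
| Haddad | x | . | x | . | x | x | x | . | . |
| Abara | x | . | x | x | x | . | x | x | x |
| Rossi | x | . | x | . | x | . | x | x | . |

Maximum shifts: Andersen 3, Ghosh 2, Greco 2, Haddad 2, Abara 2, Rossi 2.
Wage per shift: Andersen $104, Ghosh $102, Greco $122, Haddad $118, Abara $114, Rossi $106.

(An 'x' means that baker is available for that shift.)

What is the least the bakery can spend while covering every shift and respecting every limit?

$1192

Picking the cheapest available baker for each shift independently would cost $1140, but that ignores the shift limits.
An optimal schedule: Block 1→Abara+Haddad, Block 2→Ghosh, Block 3→Haddad, Block 4→Andersen+Abara, Block 5→Rossi, Block 6→Andersen, Block 7→Rossi, Block 8→Ghosh, Block 9→Andersen.
Total: 114 + 118 + 102 + 118 + 104 + 114 + 106 + 104 + 106 + 102 + 104 = $1192.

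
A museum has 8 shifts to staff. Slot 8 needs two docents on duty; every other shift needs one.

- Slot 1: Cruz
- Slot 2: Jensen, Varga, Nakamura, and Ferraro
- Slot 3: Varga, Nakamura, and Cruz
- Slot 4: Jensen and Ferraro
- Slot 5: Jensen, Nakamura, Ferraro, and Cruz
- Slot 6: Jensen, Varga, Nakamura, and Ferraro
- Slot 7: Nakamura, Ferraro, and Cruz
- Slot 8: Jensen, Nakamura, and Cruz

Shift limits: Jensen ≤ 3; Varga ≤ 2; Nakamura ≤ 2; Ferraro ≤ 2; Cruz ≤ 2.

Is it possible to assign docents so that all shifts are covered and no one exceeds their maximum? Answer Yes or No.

Yes

Slot 1 can only be covered by Cruz, so that assignment is forced.
One valid schedule: Slot 1→Cruz, Slot 2→Jensen, Slot 3→Varga, Slot 4→Jensen, Slot 5→Ferraro, Slot 6→Varga, Slot 7→Nakamura, Slot 8→Jensen+Nakamura.
Loads: Jensen 3/3, Varga 2/2, Nakamura 2/2, Ferraro 1/2, Cruz 1/2 — all within limits.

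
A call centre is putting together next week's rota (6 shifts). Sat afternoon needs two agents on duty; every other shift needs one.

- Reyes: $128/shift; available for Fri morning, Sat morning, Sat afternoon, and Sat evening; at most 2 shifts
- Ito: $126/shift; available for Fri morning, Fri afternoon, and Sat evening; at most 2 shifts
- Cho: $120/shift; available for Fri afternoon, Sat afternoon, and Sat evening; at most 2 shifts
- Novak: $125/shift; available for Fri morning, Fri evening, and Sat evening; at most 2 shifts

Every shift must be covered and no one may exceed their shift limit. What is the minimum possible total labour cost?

Fri evening can only be covered by Novak, so that assignment is forced.
Sat morning can only be covered by Reyes, so that assignment is forced.
Sat afternoon can only be covered by Reyes and Cho, so that assignment is forced.
Picking the cheapest available agent for each shift independently would cost $866, but that ignores the shift limits.
An optimal schedule: Fri morning→Novak, Fri afternoon→Cho, Fri evening→Novak, Sat morning→Reyes, Sat afternoon→Cho+Reyes, Sat evening→Ito.
Total: 125 + 120 + 125 + 128 + 120 + 128 + 126 = $872.

$872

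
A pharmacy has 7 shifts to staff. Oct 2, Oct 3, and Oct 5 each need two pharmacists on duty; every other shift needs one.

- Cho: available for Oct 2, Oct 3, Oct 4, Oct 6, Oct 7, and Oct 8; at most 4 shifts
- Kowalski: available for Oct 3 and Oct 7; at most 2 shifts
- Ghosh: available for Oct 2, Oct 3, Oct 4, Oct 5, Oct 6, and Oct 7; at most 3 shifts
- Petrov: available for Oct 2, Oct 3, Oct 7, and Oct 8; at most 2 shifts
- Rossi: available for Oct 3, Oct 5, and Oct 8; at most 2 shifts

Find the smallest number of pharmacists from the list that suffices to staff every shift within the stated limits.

4

10 slots to fill and no one can take more than 4, so at least ⌈10/4⌉ = 3 pharmacists are needed.
Any 3 pharmacists together have capacity at most 4+3+2 = 9 < 10 slots, so 3 can never suffice.
Cho, Kowalski, Ghosh, and Rossi alone can cover everything: Oct 2→Cho+Ghosh, Oct 3→Kowalski+Ghosh, Oct 4→Cho, Oct 5→Ghosh+Rossi, Oct 6→Cho, Oct 7→Kowalski, Oct 8→Cho.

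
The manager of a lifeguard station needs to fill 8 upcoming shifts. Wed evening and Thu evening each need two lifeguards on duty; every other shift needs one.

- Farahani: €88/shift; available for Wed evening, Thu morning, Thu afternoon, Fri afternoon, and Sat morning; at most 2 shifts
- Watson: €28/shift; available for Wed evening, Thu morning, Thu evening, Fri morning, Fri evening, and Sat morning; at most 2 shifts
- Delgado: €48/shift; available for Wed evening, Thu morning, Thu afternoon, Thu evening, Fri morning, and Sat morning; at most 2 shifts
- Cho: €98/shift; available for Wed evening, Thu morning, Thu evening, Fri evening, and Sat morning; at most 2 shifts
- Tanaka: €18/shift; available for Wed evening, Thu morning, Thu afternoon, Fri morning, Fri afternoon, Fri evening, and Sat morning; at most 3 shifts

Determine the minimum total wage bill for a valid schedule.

€480

Picking the cheapest available lifeguard for each shift independently would cost €230, but that ignores the shift limits.
An optimal schedule: Wed evening→Farahani+Cho, Thu morning→Delgado, Thu afternoon→Tanaka, Thu evening→Watson+Delgado, Fri morning→Tanaka, Fri afternoon→Tanaka, Fri evening→Watson, Sat morning→Farahani.
Total: 88 + 98 + 48 + 18 + 28 + 48 + 18 + 18 + 28 + 88 = €480.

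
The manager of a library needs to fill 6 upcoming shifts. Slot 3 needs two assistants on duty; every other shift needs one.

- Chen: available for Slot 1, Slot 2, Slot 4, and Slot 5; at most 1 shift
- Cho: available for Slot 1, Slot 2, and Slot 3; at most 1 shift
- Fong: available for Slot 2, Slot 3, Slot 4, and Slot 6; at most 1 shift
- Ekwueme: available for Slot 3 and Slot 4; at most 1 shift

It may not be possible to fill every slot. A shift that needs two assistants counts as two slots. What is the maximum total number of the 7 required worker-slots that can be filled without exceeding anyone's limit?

Total capacity across all assistants is 1+1+1+1 = 4, and 7 slots are needed, so at most 4 can be filled.
An assignment achieving 4: Slot 1→Cho, Slot 3→Ekwueme, Slot 5→Chen, Slot 6→Fong.
Loads: Chen 1/1, Cho 1/1, Fong 1/1, Ekwueme 1/1.

4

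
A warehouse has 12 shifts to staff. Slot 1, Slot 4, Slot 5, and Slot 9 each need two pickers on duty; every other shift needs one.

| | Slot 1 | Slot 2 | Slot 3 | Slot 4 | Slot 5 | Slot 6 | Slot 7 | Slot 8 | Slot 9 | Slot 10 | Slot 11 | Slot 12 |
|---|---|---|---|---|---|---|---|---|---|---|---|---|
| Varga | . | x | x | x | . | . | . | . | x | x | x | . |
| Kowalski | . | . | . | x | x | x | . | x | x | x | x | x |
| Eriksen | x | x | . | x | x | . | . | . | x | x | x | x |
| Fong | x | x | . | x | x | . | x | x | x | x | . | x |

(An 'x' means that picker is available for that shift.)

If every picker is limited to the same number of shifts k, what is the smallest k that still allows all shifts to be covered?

With 4 pickers and 16 worker-slots to fill, someone must work at least ⌈16/4⌉ = 4 shifts, so k ≥ 4.
k = 4 works: Slot 1→Eriksen+Fong, Slot 2→Varga, Slot 3→Varga, Slot 4→Eriksen+Fong, Slot 5→Kowalski+Eriksen, Slot 6→Kowalski, Slot 7→Fong, Slot 8→Kowalski, Slot 9→Eriksen+Fong, Slot 10→Varga, Slot 11→Varga, Slot 12→Kowalski.
Loads: Varga 4, Kowalski 4, Eriksen 4, Fong 4 — all ≤ 4.

4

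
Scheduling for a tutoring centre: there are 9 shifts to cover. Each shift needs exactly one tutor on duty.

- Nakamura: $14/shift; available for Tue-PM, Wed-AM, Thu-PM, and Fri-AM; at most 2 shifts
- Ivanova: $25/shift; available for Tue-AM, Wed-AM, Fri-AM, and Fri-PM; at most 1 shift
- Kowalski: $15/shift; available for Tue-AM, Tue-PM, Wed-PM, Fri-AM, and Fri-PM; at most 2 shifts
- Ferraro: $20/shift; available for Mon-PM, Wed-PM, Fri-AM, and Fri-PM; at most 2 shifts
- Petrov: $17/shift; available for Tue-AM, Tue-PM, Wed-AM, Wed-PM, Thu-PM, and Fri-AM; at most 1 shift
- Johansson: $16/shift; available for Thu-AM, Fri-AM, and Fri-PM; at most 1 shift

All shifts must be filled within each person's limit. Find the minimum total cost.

$156

Mon-PM can only be covered by Ferraro, so that assignment is forced.
Thu-AM can only be covered by Johansson, so that assignment is forced.
Picking the cheapest available tutor for each shift independently would cost $137, but that ignores the shift limits.
An optimal schedule: Mon-PM→Ferraro, Tue-AM→Ivanova, Tue-PM→Nakamura, Wed-AM→Petrov, Wed-PM→Kowalski, Thu-AM→Johansson, Thu-PM→Nakamura, Fri-AM→Ferraro, Fri-PM→Kowalski.
Total: 20 + 25 + 14 + 17 + 15 + 16 + 14 + 20 + 15 = $156.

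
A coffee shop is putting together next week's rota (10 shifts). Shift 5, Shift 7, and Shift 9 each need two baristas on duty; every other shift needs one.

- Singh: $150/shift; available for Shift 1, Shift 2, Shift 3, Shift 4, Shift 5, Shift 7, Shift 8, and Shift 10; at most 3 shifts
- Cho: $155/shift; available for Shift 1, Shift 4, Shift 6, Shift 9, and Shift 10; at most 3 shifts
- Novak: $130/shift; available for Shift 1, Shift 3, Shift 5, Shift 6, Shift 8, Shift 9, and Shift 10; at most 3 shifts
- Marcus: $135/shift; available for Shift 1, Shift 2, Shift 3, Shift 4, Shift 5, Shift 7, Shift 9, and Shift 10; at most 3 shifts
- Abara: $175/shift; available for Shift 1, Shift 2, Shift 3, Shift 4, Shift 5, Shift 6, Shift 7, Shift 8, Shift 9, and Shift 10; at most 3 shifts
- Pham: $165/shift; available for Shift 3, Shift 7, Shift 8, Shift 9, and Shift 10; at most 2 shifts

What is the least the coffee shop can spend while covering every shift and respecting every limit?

Picking the cheapest available barista for each shift independently would cost $1735, but that ignores the shift limits.
An optimal schedule: Shift 1→Cho, Shift 2→Marcus, Shift 3→Singh, Shift 4→Marcus, Shift 5→Novak+Singh, Shift 6→Novak, Shift 7→Marcus+Singh, Shift 8→Novak, Shift 9→Cho+Pham, Shift 10→Cho.
Total: 155 + 135 + 150 + 135 + 130 + 150 + 130 + 135 + 150 + 130 + 155 + 165 + 155 = $1875.

$1875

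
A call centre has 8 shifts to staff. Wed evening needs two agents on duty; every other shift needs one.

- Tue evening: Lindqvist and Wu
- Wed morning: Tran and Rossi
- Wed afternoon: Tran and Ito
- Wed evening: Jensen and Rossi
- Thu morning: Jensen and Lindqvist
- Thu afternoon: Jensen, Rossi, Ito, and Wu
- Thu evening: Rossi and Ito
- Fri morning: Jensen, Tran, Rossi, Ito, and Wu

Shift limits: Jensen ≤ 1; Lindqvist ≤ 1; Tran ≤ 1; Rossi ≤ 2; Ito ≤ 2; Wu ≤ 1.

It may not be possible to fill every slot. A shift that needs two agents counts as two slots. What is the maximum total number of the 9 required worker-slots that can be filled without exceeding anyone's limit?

8

Total capacity across all agents is 1+1+1+2+2+1 = 8, and 9 slots are needed, so at most 8 can be filled.
An assignment achieving 8: Tue evening→Lindqvist, Wed morning→Tran, Wed afternoon→Ito, Wed evening→Jensen+Rossi, Thu afternoon→Ito, Thu evening→Rossi, Fri morning→Wu.
Loads: Jensen 1/1, Lindqvist 1/1, Tran 1/1, Rossi 2/2, Ito 2/2, Wu 1/1.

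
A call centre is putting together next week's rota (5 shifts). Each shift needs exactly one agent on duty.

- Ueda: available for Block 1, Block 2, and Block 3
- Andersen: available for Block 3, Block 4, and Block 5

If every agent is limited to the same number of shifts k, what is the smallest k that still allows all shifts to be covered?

With 2 agents and 5 worker-slots to fill, someone must work at least ⌈5/2⌉ = 3 shifts, so k ≥ 3.
k = 3 works: Block 1→Ueda, Block 2→Ueda, Block 3→Ueda, Block 4→Andersen, Block 5→Andersen.
Loads: Ueda 3, Andersen 2 — all ≤ 3.

3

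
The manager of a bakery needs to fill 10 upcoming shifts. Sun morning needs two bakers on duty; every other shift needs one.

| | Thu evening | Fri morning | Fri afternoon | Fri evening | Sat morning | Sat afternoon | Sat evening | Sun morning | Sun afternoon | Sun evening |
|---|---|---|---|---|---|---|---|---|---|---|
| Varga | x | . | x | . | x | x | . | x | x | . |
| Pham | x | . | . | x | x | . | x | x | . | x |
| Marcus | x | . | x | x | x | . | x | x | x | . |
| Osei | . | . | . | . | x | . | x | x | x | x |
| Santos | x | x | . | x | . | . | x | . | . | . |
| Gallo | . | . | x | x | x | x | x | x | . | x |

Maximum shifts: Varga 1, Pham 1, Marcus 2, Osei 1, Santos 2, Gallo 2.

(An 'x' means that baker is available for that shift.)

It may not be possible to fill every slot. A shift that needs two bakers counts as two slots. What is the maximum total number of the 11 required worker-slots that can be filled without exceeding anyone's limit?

9

Total capacity across all bakers is 1+1+2+1+2+2 = 9, and 11 slots are needed, so at most 9 can be filled.
An assignment achieving 9: Thu evening→Santos, Fri morning→Santos, Fri afternoon→Marcus, Fri evening→Gallo, Sat morning→Osei, Sat afternoon→Varga, Sat evening→Gallo, Sun afternoon→Marcus, Sun evening→Pham.
Loads: Varga 1/1, Pham 1/1, Marcus 2/2, Osei 1/1, Santos 2/2, Gallo 2/2.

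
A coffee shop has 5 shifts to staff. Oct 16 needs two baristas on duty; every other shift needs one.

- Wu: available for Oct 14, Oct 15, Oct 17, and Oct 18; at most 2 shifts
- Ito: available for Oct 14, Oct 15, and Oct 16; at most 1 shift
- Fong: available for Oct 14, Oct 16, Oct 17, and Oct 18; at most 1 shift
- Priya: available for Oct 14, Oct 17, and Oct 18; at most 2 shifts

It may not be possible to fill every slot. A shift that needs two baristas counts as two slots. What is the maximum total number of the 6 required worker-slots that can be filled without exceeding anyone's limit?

Total capacity across all baristas is 2+1+1+2 = 6, and 6 slots are needed, so at most 6 can be filled.
An assignment achieving 6: Oct 14→Priya, Oct 15→Wu, Oct 16→Ito+Fong, Oct 17→Wu, Oct 18→Priya.
Loads: Wu 2/2, Ito 1/1, Fong 1/1, Priya 2/2.

6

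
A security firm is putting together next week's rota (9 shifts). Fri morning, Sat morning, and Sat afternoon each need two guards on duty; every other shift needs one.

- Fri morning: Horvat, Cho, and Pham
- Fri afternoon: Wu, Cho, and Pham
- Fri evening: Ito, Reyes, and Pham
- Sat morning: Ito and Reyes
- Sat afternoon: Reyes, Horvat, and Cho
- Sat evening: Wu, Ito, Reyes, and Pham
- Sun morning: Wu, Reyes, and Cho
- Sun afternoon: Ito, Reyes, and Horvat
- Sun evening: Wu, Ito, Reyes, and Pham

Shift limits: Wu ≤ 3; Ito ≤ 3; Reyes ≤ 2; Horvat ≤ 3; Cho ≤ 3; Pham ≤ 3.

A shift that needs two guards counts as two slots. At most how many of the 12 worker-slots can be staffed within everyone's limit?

Total capacity across all guards is 3+3+2+3+3+3 = 17, and 12 slots are needed, so at most 12 can be filled.
An assignment achieving 12: Fri morning→Horvat+Cho, Fri afternoon→Wu, Fri evening→Ito, Sat morning→Ito+Reyes, Sat afternoon→Reyes+Horvat, Sat evening→Wu, Sun morning→Wu, Sun afternoon→Ito, Sun evening→Pham.
Loads: Wu 3/3, Ito 3/3, Reyes 2/2, Horvat 2/3, Cho 1/3, Pham 1/3.

12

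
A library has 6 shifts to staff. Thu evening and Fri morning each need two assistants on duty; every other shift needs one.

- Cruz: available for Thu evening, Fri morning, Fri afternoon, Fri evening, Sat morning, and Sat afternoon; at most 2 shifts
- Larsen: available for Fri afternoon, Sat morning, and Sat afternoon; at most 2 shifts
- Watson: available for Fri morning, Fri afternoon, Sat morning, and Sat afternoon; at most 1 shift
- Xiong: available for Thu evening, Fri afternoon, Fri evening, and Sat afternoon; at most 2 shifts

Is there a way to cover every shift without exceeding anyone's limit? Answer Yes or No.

No

Total capacity is 2+2+1+2 = 7 but 8 worker-slots are needed — infeasible.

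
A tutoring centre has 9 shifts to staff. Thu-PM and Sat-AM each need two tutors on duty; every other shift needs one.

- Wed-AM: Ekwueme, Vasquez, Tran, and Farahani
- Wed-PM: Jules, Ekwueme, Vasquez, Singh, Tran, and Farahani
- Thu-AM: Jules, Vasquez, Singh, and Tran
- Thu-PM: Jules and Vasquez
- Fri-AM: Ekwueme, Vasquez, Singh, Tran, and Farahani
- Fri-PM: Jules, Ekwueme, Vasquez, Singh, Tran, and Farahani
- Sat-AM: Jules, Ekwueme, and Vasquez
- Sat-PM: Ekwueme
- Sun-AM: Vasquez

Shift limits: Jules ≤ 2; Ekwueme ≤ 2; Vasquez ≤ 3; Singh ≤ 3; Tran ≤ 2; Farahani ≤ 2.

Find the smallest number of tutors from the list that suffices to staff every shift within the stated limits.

5

11 slots to fill and no one can take more than 3, so at least ⌈11/3⌉ = 4 tutors are needed.
Any 4 tutors together have capacity at most 3+3+2+2 = 10 < 11 slots, so 4 can never suffice.
Jules, Ekwueme, Vasquez, Singh, and Tran alone can cover everything: Wed-AM→Ekwueme, Wed-PM→Singh, Thu-AM→Singh, Thu-PM→Jules+Vasquez, Fri-AM→Singh, Fri-PM→Tran, Sat-AM→Jules+Vasquez, Sat-PM→Ekwueme, Sun-AM→Vasquez.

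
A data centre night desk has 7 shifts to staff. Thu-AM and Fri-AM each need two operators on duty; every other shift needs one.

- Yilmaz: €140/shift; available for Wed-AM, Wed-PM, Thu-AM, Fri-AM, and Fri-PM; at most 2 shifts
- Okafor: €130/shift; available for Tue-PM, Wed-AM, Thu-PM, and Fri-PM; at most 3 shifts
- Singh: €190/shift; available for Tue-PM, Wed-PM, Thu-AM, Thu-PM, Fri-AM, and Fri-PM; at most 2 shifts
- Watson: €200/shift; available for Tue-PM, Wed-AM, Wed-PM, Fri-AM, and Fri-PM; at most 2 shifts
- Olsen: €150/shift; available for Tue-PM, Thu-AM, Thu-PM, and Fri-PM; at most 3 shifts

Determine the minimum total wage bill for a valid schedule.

€1350

Picking the cheapest available operator for each shift independently would cost €1280, but that ignores the shift limits.
An optimal schedule: Tue-PM→Okafor, Wed-AM→Okafor, Wed-PM→Yilmaz, Thu-AM→Olsen+Singh, Thu-PM→Okafor, Fri-AM→Yilmaz+Singh, Fri-PM→Olsen.
Total: 130 + 130 + 140 + 150 + 190 + 130 + 140 + 190 + 150 = €1350.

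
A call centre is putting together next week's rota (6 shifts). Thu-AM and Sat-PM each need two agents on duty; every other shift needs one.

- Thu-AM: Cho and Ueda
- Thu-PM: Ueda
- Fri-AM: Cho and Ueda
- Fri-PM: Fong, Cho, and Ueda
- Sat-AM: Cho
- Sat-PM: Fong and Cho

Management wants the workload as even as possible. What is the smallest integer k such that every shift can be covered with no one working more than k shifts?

3

With 3 agents and 8 worker-slots to fill, someone must work at least ⌈8/3⌉ = 3 shifts, so k ≥ 3.
k = 3 works: Thu-AM→Cho+Ueda, Thu-PM→Ueda, Fri-AM→Ueda, Fri-PM→Fong, Sat-AM→Cho, Sat-PM→Fong+Cho.
Loads: Fong 2, Cho 3, Ueda 3 — all ≤ 3.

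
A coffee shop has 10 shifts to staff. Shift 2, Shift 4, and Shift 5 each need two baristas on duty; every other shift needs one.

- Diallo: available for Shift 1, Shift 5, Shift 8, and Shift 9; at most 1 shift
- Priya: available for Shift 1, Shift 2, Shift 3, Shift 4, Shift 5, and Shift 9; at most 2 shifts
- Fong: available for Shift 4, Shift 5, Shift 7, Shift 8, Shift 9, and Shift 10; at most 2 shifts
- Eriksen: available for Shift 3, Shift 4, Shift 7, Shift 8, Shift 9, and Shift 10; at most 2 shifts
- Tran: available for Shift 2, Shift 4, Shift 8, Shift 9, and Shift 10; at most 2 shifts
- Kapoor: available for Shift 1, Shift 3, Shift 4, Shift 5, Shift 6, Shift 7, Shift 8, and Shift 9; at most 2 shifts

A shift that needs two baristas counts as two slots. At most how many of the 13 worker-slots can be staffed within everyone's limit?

Total capacity across all baristas is 1+2+2+2+2+2 = 11, and 13 slots are needed, so at most 11 can be filled.
An assignment achieving 11: Shift 1→Diallo, Shift 2→Priya+Tran, Shift 3→Priya, Shift 4→Eriksen+Tran, Shift 5→Kapoor, Shift 6→Kapoor, Shift 7→Fong, Shift 8→Eriksen, Shift 10→Fong.
Loads: Diallo 1/1, Priya 2/2, Fong 2/2, Eriksen 2/2, Tran 2/2, Kapoor 2/2.

11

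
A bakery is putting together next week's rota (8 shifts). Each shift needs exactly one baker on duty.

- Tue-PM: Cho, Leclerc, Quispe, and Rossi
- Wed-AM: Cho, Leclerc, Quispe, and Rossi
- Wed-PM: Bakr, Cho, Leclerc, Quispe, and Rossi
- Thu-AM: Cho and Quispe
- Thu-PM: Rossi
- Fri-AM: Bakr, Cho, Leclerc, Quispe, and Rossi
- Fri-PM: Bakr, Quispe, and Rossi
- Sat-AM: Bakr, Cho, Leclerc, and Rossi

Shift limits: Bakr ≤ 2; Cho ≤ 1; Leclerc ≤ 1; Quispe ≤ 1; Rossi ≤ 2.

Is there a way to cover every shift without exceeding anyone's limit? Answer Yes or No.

Total capacity is 2+1+1+1+2 = 7 but 8 worker-slots are needed — infeasible.

No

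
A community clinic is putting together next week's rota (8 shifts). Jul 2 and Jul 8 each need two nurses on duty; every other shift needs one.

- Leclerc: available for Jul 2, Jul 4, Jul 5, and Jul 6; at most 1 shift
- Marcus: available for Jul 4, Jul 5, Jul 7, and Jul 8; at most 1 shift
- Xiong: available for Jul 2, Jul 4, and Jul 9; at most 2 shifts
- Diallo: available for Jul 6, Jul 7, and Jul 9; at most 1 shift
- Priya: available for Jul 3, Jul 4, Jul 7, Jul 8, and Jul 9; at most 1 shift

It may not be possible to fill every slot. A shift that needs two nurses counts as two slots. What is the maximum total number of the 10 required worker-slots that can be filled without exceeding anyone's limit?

6

Total capacity across all nurses is 1+1+2+1+1 = 6, and 10 slots are needed, so at most 6 can be filled.
An assignment achieving 6: Jul 2→Leclerc+Xiong, Jul 3→Priya, Jul 5→Marcus, Jul 6→Diallo, Jul 9→Xiong.
Loads: Leclerc 1/1, Marcus 1/1, Xiong 2/2, Diallo 1/1, Priya 1/1.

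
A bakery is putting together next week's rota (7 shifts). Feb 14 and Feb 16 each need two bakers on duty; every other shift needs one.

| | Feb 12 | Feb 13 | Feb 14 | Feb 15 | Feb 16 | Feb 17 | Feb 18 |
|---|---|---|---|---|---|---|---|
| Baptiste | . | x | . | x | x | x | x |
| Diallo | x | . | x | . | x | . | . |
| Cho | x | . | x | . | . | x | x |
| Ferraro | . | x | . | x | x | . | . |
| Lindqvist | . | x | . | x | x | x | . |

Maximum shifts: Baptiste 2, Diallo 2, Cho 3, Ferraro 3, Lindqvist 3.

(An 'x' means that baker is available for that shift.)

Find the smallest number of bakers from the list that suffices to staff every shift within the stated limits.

9 slots to fill and no one can take more than 3, so at least ⌈9/3⌉ = 3 bakers are needed.
No set of 3 bakers can cover every shift (each such set leaves at least one shift with no one available or exceeds a cap).
Baptiste, Diallo, Cho, and Ferraro alone can cover everything: Feb 12→Diallo, Feb 13→Baptiste, Feb 14→Diallo+Cho, Feb 15→Ferraro, Feb 16→Baptiste+Ferraro, Feb 17→Cho, Feb 18→Cho.

4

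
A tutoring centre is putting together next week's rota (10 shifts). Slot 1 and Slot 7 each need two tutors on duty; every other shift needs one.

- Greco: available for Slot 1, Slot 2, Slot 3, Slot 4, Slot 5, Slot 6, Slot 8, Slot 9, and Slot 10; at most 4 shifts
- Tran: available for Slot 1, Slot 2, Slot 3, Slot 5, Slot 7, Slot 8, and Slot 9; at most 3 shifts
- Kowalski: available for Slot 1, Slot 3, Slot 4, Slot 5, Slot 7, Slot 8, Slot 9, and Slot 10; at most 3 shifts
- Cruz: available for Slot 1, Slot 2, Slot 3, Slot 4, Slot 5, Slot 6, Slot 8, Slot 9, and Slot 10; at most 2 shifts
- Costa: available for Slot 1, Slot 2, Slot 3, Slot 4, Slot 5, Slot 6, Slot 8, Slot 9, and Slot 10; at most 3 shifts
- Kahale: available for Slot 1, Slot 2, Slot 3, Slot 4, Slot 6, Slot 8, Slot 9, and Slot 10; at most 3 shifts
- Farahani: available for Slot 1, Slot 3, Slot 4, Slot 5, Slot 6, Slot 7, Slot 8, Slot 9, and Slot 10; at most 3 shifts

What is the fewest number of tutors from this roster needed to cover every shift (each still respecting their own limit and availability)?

12 slots to fill and no one can take more than 4, so at least ⌈12/4⌉ = 3 tutors are needed.
Any 3 tutors together have capacity at most 4+3+3 = 10 < 12 slots, so 3 can never suffice.
Greco, Tran, Kowalski, and Cruz alone can cover everything: Slot 1→Kowalski+Cruz, Slot 2→Greco, Slot 3→Tran, Slot 4→Greco, Slot 5→Tran, Slot 6→Greco, Slot 7→Tran+Kowalski, Slot 8→Kowalski, Slot 9→Cruz, Slot 10→Greco.

4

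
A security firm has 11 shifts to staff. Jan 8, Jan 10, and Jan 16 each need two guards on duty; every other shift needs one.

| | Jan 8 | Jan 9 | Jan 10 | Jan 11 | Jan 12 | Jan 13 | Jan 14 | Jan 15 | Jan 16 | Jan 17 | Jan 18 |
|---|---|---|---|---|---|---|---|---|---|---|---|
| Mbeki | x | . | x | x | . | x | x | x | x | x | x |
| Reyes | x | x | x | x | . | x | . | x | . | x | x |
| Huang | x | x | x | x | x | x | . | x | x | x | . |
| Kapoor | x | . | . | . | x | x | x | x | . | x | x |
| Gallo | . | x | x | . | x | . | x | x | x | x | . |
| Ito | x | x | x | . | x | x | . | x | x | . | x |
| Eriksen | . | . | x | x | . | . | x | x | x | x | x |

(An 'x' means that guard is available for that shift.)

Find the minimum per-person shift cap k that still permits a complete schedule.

2

With 7 guards and 14 worker-slots to fill, someone must work at least ⌈14/7⌉ = 2 shifts, so k ≥ 2.
k = 2 works: Jan 8→Kapoor+Ito, Jan 9→Reyes, Jan 10→Ito+Eriksen, Jan 11→Mbeki, Jan 12→Huang, Jan 13→Reyes, Jan 14→Mbeki, Jan 15→Gallo, Jan 16→Gallo+Eriksen, Jan 17→Huang, Jan 18→Kapoor.
Loads: Mbeki 2, Reyes 2, Huang 2, Kapoor 2, Gallo 2, Ito 2, Eriksen 2 — all ≤ 2.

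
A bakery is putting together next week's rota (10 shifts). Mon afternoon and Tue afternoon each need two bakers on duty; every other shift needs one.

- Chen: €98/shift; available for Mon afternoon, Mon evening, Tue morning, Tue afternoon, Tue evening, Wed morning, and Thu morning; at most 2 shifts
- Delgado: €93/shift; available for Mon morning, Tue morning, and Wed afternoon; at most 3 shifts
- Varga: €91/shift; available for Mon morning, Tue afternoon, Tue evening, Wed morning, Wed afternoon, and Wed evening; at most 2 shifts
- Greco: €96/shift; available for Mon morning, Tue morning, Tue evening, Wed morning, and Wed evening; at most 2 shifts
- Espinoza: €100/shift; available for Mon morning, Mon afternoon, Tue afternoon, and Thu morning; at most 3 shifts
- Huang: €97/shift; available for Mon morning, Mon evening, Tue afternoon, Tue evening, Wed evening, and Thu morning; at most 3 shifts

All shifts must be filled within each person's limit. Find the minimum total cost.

Mon afternoon can only be covered by Chen and Espinoza, so that assignment is forced.
Picking the cheapest available baker for each shift independently would cost €1128, but that ignores the shift limits.
An optimal schedule: Mon morning→Delgado, Mon afternoon→Chen+Espinoza, Mon evening→Huang, Tue morning→Delgado, Tue afternoon→Varga+Huang, Tue evening→Greco, Wed morning→Varga, Wed afternoon→Delgado, Wed evening→Greco, Thu morning→Huang.
Total: 93 + 98 + 100 + 97 + 93 + 91 + 97 + 96 + 91 + 93 + 96 + 97 = €1142.

€1142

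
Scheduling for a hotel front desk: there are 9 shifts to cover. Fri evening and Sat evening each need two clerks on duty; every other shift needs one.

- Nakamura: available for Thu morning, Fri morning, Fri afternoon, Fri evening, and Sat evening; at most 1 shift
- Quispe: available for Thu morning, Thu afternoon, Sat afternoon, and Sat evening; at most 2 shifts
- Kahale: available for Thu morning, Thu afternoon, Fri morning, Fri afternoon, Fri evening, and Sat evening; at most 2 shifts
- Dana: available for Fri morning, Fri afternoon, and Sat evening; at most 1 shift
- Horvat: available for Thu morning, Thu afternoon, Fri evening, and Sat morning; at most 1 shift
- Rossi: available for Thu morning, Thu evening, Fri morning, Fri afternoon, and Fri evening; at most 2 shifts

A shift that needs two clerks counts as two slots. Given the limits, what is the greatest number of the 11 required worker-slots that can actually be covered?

9

Total capacity across all clerks is 1+2+2+1+1+2 = 9, and 11 slots are needed, so at most 9 can be filled.
An assignment achieving 9: Thu afternoon→Quispe, Thu evening→Rossi, Fri morning→Nakamura, Fri afternoon→Kahale, Fri evening→Kahale+Rossi, Sat morning→Horvat, Sat afternoon→Quispe, Sat evening→Dana.
Loads: Nakamura 1/1, Quispe 2/2, Kahale 2/2, Dana 1/1, Horvat 1/1, Rossi 2/2.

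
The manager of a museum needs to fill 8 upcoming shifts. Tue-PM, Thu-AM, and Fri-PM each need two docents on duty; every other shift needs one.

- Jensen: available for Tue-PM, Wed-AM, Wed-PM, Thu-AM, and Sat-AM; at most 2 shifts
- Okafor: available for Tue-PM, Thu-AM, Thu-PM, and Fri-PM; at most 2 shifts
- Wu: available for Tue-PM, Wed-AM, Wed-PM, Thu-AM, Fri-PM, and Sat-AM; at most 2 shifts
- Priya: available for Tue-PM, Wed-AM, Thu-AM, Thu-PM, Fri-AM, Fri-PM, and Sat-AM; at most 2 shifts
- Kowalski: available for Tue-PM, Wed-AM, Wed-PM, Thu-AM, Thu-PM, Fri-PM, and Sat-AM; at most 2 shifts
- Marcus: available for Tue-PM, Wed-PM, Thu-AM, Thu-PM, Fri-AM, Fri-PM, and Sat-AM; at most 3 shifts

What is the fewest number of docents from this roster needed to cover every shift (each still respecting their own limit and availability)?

5

11 slots to fill and no one can take more than 3, so at least ⌈11/3⌉ = 4 docents are needed.
Any 4 docents together have capacity at most 3+2+2+2 = 9 < 11 slots, so 4 can never suffice.
Jensen, Okafor, Wu, Priya, and Marcus alone can cover everything: Tue-PM→Wu+Marcus, Wed-AM→Jensen, Wed-PM→Jensen, Thu-AM→Priya+Marcus, Thu-PM→Okafor, Fri-AM→Priya, Fri-PM→Okafor+Marcus, Sat-AM→Wu.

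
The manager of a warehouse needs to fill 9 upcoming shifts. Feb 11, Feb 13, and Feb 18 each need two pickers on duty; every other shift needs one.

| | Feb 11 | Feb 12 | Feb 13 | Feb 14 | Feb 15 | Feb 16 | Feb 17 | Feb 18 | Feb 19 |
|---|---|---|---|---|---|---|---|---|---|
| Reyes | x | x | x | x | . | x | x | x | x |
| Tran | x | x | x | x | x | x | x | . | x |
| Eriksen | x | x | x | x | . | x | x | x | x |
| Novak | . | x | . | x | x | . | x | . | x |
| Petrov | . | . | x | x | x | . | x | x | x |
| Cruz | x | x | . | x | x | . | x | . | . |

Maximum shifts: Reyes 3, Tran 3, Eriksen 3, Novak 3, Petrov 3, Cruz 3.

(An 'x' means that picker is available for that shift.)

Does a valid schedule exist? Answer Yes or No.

One valid schedule: Feb 11→Tran+Eriksen, Feb 12→Reyes, Feb 13→Eriksen+Petrov, Feb 14→Novak, Feb 15→Tran, Feb 16→Reyes, Feb 17→Novak, Feb 18→Reyes+Eriksen, Feb 19→Tran.
Loads: Reyes 3/3, Tran 3/3, Eriksen 3/3, Novak 2/3, Petrov 1/3, Cruz 0/3 — all within limits.

Yes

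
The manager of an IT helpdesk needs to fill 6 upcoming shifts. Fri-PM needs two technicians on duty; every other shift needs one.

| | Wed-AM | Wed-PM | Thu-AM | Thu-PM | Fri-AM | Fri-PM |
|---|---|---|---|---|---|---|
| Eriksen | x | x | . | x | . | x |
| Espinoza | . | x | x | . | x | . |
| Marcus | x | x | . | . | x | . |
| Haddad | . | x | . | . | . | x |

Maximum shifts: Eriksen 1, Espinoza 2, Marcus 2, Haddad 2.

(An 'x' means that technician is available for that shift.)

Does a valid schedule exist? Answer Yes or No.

Total capacity is 7 and 7 slots are needed, so capacity alone doesn't rule it out.
Shifts {Thu-PM, Fri-PM} need 3 worker-slots in total, but the technicians available for any of those shifts (Eriksen and Haddad) can supply at most 2 among them. So no valid schedule exists.

No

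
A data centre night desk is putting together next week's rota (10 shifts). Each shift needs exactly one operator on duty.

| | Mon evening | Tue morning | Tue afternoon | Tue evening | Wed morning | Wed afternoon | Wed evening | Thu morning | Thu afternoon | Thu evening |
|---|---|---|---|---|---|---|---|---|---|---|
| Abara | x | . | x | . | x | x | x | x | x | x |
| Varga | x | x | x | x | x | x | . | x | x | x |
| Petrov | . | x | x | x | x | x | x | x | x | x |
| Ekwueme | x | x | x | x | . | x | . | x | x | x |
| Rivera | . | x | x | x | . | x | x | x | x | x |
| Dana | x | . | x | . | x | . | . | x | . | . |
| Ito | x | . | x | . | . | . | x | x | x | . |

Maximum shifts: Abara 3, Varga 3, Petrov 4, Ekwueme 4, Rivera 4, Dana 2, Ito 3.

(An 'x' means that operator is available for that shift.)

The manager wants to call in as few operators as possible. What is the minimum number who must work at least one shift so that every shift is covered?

10 slots to fill and no one can take more than 4, so at least ⌈10/4⌉ = 3 operators are needed.
Abara, Varga, and Petrov alone can cover everything: Mon evening→Abara, Tue morning→Varga, Tue afternoon→Abara, Tue evening→Varga, Wed morning→Varga, Wed afternoon→Petrov, Wed evening→Abara, Thu morning→Petrov, Thu afternoon→Petrov, Thu evening→Petrov.

3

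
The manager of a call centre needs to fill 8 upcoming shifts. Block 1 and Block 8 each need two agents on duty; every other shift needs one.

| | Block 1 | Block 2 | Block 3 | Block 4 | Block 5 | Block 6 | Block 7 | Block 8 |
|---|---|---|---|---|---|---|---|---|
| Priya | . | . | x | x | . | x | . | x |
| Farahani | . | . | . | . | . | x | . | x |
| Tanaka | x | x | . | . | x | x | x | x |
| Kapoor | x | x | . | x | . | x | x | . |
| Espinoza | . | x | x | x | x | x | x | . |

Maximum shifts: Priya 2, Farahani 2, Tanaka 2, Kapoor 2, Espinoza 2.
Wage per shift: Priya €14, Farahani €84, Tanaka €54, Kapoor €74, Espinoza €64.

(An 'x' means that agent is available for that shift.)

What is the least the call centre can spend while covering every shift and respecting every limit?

€580

Block 1 can only be covered by Tanaka and Kapoor, so that assignment is forced.
Picking the cheapest available agent for each shift independently would cost €400, but that ignores the shift limits.
An optimal schedule: Block 1→Tanaka+Kapoor, Block 2→Kapoor, Block 3→Priya, Block 4→Espinoza, Block 5→Tanaka, Block 6→Farahani, Block 7→Espinoza, Block 8→Priya+Farahani.
Total: 54 + 74 + 74 + 14 + 64 + 54 + 84 + 64 + 14 + 84 = €580.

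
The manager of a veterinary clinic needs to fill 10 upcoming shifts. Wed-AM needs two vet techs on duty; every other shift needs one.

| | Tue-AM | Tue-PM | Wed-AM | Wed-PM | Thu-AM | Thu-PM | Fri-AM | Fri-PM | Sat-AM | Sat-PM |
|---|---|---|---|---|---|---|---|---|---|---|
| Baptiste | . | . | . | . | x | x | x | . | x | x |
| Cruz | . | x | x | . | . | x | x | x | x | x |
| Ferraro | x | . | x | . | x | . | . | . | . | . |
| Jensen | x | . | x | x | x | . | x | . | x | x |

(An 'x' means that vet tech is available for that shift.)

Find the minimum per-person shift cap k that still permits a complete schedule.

3

With 4 vet techs and 11 worker-slots to fill, someone must work at least ⌈11/4⌉ = 3 shifts, so k ≥ 3.
k = 3 works: Tue-AM→Ferraro, Tue-PM→Cruz, Wed-AM→Cruz+Ferraro, Wed-PM→Jensen, Thu-AM→Baptiste, Thu-PM→Baptiste, Fri-AM→Baptiste, Fri-PM→Cruz, Sat-AM→Jensen, Sat-PM→Jensen.
Loads: Baptiste 3, Cruz 3, Ferraro 2, Jensen 3 — all ≤ 3.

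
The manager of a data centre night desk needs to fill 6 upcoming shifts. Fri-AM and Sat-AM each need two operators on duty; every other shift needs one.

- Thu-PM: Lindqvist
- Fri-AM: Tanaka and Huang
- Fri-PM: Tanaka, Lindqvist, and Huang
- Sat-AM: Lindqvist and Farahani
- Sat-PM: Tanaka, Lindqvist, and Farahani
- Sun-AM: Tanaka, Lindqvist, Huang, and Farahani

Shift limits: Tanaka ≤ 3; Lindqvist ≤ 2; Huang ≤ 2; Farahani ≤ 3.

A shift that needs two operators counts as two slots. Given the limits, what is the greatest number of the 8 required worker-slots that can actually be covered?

Total capacity across all operators is 3+2+2+3 = 10, and 8 slots are needed, so at most 8 can be filled.
An assignment achieving 8: Thu-PM→Lindqvist, Fri-AM→Tanaka+Huang, Fri-PM→Tanaka, Sat-AM→Lindqvist+Farahani, Sat-PM→Tanaka, Sun-AM→Huang.
Loads: Tanaka 3/3, Lindqvist 2/2, Huang 2/2, Farahani 1/3.

8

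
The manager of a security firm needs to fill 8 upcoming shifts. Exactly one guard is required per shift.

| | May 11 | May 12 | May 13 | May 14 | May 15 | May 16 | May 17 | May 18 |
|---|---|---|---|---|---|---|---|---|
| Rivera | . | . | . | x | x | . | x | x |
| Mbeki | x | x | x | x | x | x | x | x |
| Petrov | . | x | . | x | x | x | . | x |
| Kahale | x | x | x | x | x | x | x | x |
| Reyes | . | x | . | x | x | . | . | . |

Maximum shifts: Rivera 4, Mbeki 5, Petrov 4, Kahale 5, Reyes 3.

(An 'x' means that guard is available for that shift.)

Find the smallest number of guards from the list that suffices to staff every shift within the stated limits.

8 slots to fill and no one can take more than 5, so at least ⌈8/5⌉ = 2 guards are needed.
Rivera and Mbeki alone can cover everything: May 11→Mbeki, May 12→Mbeki, May 13→Mbeki, May 14→Rivera, May 15→Rivera, May 16→Mbeki, May 17→Rivera, May 18→Rivera.

2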